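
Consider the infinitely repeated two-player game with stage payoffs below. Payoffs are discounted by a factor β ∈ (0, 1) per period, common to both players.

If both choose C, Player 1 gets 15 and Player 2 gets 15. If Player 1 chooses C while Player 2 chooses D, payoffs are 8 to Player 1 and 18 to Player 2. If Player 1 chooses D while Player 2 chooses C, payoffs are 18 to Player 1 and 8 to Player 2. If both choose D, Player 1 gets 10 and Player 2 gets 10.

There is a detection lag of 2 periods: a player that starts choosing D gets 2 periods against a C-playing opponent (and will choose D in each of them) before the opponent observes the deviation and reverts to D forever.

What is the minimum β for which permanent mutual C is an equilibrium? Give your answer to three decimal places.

0.612

Deviating for the 2 undetected periods gains 18−15 = 3 per period over cooperation, then loses 15−10 = 5 per period forever once punishment starts.
Gain: 3(1 + β + … + β^1); loss: 5·β^2/(1−β).
No profitable deviation ⇔ 3(1−β^2) ≤ 5·β^2, i.e. β^2 ≥ 3/(3+5) = 3/8.
Hence β ≥ (3/8)^(1/2) ≈ 0.612.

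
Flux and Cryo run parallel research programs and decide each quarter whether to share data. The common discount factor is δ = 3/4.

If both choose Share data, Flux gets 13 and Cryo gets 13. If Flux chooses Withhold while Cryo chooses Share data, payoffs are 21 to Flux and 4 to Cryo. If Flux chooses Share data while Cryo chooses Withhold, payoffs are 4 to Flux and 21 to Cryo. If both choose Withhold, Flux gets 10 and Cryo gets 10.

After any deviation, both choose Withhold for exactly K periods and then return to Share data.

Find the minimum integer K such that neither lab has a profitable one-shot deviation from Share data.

No profitable deviation requires (13−10)(δ+…+δ^K) ≥ 21−13, i.e. δ+…+δ^K ≥ 8/3 ≈ 2.6667.
With δ = 3/4, the partial sums are K=1: 0.7500, K=2: 1.3125, …, K=6: 2.4661, K=7: 2.5995, K=8: 2.6997.
K = 8 is the first length at which the sum reaches 2.6667.

8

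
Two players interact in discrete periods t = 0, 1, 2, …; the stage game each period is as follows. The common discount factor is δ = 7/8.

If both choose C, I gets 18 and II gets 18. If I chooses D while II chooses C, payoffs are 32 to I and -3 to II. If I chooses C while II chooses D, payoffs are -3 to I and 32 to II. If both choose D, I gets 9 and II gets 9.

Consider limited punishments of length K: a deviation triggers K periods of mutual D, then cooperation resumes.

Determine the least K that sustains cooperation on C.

No profitable deviation requires (18−9)(δ+…+δ^K) ≥ 32−18, i.e. δ+…+δ^K ≥ 14/9 ≈ 1.5556.
With δ = 7/8, the partial sums are K=1: 0.8750, K=2: 1.6406.
K = 2 is the first length at which the sum reaches 1.5556.

2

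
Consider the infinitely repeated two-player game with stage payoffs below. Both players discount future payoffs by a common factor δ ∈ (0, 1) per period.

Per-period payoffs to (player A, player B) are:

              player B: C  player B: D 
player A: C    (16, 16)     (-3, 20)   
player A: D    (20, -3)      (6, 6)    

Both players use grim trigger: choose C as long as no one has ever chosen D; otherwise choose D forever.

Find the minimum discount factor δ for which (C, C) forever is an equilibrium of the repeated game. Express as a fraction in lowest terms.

2/7

One-period gain from deviating is 20 − 16 = 4. The loss is 16 − 6 = 10 in every subsequent period, with present value 10·δ/(1−δ).
Deviation is unprofitable when 10·δ/(1−δ) ≥ 4, i.e. δ/(1−δ) ≥ 2/5.
Equivalently δ ≥ 4/(4+10) = 2/7.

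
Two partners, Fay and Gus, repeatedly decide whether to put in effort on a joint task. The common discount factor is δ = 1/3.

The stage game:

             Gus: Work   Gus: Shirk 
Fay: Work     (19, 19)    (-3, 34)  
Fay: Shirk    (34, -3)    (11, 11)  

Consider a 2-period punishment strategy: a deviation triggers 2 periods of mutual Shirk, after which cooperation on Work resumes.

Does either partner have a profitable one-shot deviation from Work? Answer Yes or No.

Yes

A one-shot deviation gives 34 now, then 11 for 2 periods, then back to 19.
Gain from deviating: (34−19) today; loss: (19−11) in each of the next 2 periods.
No-deviation condition: (19−11)(δ+…+δ^2) ≥ 34−19, i.e. δ+…+δ^2 ≥ 15/8.
At δ = 1/3: δ+…+δ^2 = 0.4444 < 1.8750.
So cooperation is not sustainable.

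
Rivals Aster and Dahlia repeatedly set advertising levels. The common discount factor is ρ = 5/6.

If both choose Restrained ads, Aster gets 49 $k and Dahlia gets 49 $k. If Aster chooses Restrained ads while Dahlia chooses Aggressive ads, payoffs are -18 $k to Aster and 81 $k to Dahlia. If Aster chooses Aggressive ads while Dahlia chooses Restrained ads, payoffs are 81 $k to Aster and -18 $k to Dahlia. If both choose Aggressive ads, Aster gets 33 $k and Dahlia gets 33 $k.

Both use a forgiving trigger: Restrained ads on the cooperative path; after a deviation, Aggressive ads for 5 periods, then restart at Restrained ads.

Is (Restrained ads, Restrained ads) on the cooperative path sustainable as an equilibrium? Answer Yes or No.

Yes

Comparing payoff streams over the 6 periods until play realigns: cooperate → 49(1+ρ+…+ρ^5); deviate → 81 + 33(ρ+…+ρ^5).
Cooperation is sustained iff (49−33)(ρ+…+ρ^5) ≥ 81−49.
ρ+…+ρ^5 = 5/6·(1−(5/6)^5)/(1−5/6) = 2.9906, and (81−49)/(49−33) = 2.0000.
2.9906 ≥ 2.0000, so cooperation is sustainable.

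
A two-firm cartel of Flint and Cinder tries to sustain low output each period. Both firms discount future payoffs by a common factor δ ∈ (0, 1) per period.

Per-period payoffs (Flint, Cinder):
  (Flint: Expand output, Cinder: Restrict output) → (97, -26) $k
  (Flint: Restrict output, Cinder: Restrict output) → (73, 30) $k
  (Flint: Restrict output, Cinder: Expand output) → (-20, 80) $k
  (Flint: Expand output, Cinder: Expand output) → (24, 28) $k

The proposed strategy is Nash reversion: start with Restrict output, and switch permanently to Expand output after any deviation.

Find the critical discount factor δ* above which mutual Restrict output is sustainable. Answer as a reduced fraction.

25/26

Flint: cooperation gives 73 each period; deviation gives 97 once then 24 forever.
  73/(1−δ) ≥ 97 + 24δ/(1−δ) ⇒ δ ≥ 24/73.
Cinder: cooperation gives 30 each period; deviation gives 80 once then 28 forever.
  δ ≥ 50/52 = 25/26.
Both must hold, so the binding constraint is Cinder's: δ ≥ 25/26.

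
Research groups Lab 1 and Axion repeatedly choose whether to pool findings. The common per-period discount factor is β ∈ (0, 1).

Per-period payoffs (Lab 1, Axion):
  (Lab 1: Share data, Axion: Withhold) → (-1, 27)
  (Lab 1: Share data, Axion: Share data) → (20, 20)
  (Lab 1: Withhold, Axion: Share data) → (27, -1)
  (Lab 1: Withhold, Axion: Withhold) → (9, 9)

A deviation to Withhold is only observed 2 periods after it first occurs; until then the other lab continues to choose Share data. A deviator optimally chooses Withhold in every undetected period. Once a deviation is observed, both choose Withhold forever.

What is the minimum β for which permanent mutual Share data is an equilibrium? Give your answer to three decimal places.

0.624

Deviating for the 2 undetected periods gains 27−20 = 7 per period over cooperation, then loses 20−9 = 11 per period forever once punishment starts.
Gain: 7(1 + β + … + β^1); loss: 11·β^2/(1−β).
No profitable deviation ⇔ 7(1−β^2) ≤ 11·β^2, i.e. β^2 ≥ 7/(7+11) = 7/18.
Hence β ≥ (7/18)^(1/2) ≈ 0.624.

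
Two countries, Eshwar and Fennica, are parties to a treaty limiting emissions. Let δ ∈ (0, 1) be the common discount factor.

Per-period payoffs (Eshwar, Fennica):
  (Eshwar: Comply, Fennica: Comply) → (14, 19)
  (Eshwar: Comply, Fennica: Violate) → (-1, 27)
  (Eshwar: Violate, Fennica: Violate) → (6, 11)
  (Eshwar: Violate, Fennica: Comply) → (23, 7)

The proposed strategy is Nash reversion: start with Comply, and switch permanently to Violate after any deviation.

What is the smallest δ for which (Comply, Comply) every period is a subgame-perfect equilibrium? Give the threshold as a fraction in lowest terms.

9/17

Eshwar: cooperation gives 14 each period; deviation gives 23 once then 6 forever.
  14/(1−δ) ≥ 23 + 6δ/(1−δ) ⇒ δ ≥ 9/17.
Fennica: cooperation gives 19 each period; deviation gives 27 once then 11 forever.
  δ ≥ 8/16 = 1/2.
Both must hold, so the binding constraint is Eshwar's: δ ≥ 9/17.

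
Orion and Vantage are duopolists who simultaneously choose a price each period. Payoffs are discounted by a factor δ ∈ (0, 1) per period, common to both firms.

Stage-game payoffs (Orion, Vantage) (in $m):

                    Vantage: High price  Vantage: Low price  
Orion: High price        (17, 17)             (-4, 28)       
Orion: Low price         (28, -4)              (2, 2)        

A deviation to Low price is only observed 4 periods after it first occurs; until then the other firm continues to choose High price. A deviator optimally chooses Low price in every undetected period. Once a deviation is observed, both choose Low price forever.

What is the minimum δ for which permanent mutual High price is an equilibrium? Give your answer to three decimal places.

0.807

The best deviation is to choose Low price for all 4 undetected periods, earning 28 each, then 2 forever once detected.
Deviation value: 28(1−δ^4)/(1−δ) + 2δ^4/(1−δ); cooperation value: 17/(1−δ).
IC: 17 ≥ 28(1−δ^4) + 2δ^4 = 28 − 26δ^4.
So δ^4 ≥ 11/26, giving δ ≥ (11/26)^(1/4) ≈ 0.807.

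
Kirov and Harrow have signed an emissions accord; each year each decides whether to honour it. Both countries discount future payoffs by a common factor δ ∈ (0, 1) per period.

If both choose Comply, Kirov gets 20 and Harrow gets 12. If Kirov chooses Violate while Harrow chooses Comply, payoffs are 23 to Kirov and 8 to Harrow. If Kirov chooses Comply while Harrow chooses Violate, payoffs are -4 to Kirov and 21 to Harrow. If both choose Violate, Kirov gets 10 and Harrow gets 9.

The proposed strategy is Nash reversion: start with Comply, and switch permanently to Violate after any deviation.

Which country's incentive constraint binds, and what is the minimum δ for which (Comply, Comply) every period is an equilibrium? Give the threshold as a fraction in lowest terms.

Kirov: cooperation gives 20 each period; deviation gives 23 once then 10 forever.
  20/(1−δ) ≥ 23 + 10δ/(1−δ) ⇒ δ ≥ 3/13.
Harrow: cooperation gives 12 each period; deviation gives 21 once then 9 forever.
  δ ≥ 9/12 = 3/4.
Both must hold, so the binding constraint is Harrow's: δ ≥ 3/4.

Harrow; δ ≥ 3/4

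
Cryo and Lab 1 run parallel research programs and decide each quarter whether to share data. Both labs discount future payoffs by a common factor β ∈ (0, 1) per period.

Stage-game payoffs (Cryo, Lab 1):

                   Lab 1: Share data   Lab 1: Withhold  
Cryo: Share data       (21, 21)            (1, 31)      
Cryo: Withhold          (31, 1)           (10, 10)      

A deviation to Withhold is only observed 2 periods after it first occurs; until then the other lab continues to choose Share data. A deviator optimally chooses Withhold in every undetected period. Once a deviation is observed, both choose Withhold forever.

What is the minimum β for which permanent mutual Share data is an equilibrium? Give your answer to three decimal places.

0.690

The best deviation is to choose Withhold for all 2 undetected periods, earning 31 each, then 10 forever once detected.
Deviation value: 31(1−β^2)/(1−β) + 10β^2/(1−β); cooperation value: 21/(1−β).
IC: 21 ≥ 31(1−β^2) + 10β^2 = 31 − 21β^2.
So β^2 ≥ 10/21, giving β ≥ (10/21)^(1/2) ≈ 0.690.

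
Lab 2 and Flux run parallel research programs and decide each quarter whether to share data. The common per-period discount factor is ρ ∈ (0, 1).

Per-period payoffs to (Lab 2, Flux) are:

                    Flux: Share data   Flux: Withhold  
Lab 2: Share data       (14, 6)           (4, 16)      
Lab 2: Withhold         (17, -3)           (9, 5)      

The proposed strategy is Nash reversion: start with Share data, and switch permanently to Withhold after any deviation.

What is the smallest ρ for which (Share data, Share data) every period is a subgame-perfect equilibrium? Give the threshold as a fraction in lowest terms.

For Lab 2: deviation gain 17−14 = 3, per-period punishment loss 14−9 = 5. IC gives ρ ≥ 3/8.
For Flux: gain 10, loss 1 per period, so ρ ≥ 10/11.
The tighter constraint is Flux's, so cooperation needs ρ ≥ 10/11.

10/11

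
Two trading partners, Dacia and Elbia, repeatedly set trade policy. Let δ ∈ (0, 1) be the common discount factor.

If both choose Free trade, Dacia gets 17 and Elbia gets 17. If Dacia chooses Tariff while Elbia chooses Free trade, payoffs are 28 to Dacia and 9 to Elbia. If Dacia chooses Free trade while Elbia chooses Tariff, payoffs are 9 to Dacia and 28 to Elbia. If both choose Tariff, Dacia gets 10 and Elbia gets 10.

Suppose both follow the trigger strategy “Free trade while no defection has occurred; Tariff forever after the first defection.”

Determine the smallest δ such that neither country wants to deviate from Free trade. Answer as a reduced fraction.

11/18

Cooperation forever yields 17 each period: 17/(1−δ).
Deviating yields 28 once, then 10 forever: 28 + 10δ/(1−δ).
No profitable deviation requires 17/(1−δ) ≥ 28 + 10δ/(1−δ).
Multiplying by (1−δ): 17 ≥ 28(1−δ) + 10δ = 28 − 18δ.
So 18δ ≥ 11, i.e. δ ≥ 11/18.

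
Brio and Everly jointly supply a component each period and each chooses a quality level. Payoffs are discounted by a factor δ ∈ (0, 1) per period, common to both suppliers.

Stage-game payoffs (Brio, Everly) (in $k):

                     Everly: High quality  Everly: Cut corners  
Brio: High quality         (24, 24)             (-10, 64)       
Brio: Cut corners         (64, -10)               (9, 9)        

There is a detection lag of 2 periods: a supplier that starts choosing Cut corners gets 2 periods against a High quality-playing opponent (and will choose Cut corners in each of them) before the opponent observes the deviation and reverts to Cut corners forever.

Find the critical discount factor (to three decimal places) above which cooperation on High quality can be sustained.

0.853

A deviator earns 64 for 2 periods, then 9 forever; cooperating earns 24 forever. Multiplying the IC by (1−δ):
24 ≥ 64(1−δ^2) + 9δ^2, so 55·δ^2 ≥ 40 and δ^2 ≥ 8/11.
δ ≥ (8/11)^(1/2) ≈ 0.853.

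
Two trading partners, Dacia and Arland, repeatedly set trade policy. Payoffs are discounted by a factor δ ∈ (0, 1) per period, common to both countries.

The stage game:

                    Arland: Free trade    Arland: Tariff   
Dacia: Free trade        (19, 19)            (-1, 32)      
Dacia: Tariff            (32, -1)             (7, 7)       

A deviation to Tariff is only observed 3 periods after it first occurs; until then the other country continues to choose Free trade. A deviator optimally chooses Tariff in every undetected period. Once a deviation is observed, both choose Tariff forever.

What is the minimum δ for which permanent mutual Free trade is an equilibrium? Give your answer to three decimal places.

The best deviation is to choose Tariff for all 3 undetected periods, earning 32 each, then 7 forever once detected.
Deviation value: 32(1−δ^3)/(1−δ) + 7δ^3/(1−δ); cooperation value: 19/(1−δ).
IC: 19 ≥ 32(1−δ^3) + 7δ^3 = 32 − 25δ^3.
So δ^3 ≥ 13/25, giving δ ≥ (13/25)^(1/3) ≈ 0.804.

0.804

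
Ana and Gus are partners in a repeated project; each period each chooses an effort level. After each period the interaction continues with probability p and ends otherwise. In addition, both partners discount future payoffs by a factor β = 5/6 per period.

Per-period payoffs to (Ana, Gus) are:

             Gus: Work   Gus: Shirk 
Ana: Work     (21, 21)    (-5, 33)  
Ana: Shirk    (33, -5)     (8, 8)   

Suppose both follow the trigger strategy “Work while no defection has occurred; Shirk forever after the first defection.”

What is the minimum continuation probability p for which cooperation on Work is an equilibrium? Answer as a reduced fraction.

72/125

With continuation probability p and discount β, the effective per-period discount factor is βp.
Grim-trigger IC: βp ≥ (33−21)/(33−8) = 12/25.
So p ≥ (12/25)/(5/6) = 72/125.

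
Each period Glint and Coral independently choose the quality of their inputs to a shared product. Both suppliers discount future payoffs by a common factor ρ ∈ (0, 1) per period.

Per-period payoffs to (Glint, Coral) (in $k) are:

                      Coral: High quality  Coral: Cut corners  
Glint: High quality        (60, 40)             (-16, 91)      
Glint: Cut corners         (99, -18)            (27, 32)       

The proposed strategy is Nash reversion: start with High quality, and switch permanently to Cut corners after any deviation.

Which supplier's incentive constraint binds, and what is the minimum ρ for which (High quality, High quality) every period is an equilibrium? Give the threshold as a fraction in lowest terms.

Glint's threshold: (99−60)/(99−27) = 13/24.
Coral's threshold: (91−40)/(91−32) = 51/59.
13/24 < 51/59, so Coral binds and ρ* = 51/59.

Coral; ρ ≥ 51/59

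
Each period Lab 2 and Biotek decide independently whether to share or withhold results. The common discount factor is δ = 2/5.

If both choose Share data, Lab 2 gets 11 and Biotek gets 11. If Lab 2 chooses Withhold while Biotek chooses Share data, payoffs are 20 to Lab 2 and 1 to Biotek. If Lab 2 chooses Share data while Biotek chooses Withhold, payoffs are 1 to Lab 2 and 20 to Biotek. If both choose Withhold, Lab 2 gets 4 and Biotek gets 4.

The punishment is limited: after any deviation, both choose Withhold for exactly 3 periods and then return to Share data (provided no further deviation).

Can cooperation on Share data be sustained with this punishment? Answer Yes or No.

No

IC: δ+…+δ^3 ≥ (20−11)/(11−4) = 9/7.
At δ = 2/5: partial sum = 0.6240 < 1.2857. Cooperation not sustainable.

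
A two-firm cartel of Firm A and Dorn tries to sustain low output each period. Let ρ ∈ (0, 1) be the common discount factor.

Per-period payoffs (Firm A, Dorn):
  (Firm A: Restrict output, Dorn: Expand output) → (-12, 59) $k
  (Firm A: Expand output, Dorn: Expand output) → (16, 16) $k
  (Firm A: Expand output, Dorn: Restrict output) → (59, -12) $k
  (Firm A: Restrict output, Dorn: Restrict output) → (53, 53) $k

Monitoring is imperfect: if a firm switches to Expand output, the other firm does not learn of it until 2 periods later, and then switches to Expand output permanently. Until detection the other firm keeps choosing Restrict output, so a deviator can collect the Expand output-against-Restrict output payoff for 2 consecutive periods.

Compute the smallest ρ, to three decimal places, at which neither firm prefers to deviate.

A deviator earns 59 for 2 periods, then 16 forever; cooperating earns 53 forever. Multiplying the IC by (1−ρ):
53 ≥ 59(1−ρ^2) + 16ρ^2, so 43·ρ^2 ≥ 6 and ρ^2 ≥ 6/43.
ρ ≥ (6/43)^(1/2) ≈ 0.374.

0.374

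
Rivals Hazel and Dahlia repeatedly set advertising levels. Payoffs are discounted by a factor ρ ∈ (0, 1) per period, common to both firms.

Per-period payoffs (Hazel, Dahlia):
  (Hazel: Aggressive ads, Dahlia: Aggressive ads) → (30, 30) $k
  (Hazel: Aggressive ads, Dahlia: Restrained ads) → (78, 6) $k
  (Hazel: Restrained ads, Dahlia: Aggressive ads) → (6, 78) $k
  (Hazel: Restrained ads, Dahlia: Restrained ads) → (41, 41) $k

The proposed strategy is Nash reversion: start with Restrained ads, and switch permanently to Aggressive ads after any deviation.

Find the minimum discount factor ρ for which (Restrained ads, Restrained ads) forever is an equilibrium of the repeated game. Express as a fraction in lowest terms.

Cooperation forever yields 41 each period: 41/(1−ρ).
Deviating yields 78 once, then 30 forever: 78 + 30ρ/(1−ρ).
No profitable deviation requires 41/(1−ρ) ≥ 78 + 30ρ/(1−ρ).
Multiplying by (1−ρ): 41 ≥ 78(1−ρ) + 30ρ = 78 − 48ρ.
So 48ρ ≥ 37, i.e. ρ ≥ 37/48.

37/48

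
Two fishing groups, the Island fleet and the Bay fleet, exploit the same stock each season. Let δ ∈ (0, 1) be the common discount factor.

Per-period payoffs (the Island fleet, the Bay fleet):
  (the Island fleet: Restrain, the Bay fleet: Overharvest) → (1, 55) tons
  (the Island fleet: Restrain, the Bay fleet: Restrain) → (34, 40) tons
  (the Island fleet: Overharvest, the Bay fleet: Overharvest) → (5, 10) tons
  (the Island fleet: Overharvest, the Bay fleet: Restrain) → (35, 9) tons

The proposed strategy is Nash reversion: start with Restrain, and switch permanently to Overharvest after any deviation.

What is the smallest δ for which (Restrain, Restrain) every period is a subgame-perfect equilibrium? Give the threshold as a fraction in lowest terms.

For the Island fleet: deviation gain 35−34 = 1, per-period punishment loss 34−5 = 29. IC gives δ ≥ 1/30.
For the Bay fleet: gain 15, loss 30 per period, so δ ≥ 15/45 = 1/3.
The tighter constraint is the Bay fleet's, so cooperation needs δ ≥ 1/3.

1/3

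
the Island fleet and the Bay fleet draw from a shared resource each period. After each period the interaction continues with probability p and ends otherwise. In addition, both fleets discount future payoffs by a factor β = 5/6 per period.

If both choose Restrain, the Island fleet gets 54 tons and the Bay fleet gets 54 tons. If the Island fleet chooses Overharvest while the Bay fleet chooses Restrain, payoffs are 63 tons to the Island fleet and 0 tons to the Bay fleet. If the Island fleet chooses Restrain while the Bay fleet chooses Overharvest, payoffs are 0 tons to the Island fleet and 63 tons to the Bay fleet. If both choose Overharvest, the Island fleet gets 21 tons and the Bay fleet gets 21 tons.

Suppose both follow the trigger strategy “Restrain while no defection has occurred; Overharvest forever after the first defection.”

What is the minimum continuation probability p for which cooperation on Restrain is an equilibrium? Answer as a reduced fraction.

9/35

With continuation probability p and discount β, the effective per-period discount factor is βp.
Grim-trigger IC: βp ≥ (63−54)/(63−21) = 3/14.
So p ≥ (3/14)/(5/6) = 9/35.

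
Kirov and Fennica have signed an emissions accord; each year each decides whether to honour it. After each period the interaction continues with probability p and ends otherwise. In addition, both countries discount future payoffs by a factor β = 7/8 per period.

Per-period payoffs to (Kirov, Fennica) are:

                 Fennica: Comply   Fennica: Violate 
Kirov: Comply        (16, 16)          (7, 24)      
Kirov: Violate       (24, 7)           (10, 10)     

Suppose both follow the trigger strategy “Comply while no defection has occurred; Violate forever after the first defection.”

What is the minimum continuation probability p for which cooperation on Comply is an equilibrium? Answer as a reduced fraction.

With continuation probability p and discount β, the effective per-period discount factor is βp.
Grim-trigger IC: βp ≥ (24−16)/(24−10) = 4/7.
So p ≥ (4/7)/(7/8) = 32/49.

32/49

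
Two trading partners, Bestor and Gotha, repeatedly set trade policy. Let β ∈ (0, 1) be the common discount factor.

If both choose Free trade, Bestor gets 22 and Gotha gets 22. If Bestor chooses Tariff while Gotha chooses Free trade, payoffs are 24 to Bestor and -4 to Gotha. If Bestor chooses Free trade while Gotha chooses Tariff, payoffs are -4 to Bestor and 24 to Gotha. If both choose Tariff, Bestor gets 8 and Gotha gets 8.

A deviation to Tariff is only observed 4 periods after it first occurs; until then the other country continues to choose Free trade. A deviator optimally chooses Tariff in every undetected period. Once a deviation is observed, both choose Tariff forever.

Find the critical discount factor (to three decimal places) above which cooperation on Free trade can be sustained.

0.595

Deviating for the 4 undetected periods gains 24−22 = 2 per period over cooperation, then loses 22−8 = 14 per period forever once punishment starts.
Gain: 2(1 + β + … + β^3); loss: 14·β^4/(1−β).
No profitable deviation ⇔ 2(1−β^4) ≤ 14·β^4, i.e. β^4 ≥ 2/(2+14) = 1/8.
Hence β ≥ (1/8)^(1/4) ≈ 0.595.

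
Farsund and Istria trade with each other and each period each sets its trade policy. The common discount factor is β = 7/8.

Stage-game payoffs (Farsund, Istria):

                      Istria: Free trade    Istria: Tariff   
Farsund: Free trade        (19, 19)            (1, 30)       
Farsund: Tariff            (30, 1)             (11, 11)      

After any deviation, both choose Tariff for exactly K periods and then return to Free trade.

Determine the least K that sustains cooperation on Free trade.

2

IC: β(1−β^K)/(1−β) ≥ (30−19)/(19−11) = 11/8.
With β = 7/8: need 1 − β^K ≥ 11/8·(1−7/8)/(7/8), i.e. β^K ≤ 0.8036.
Since (7/8)^1 = 0.8750 and (7/8)^2 = 0.7656, the smallest such K is 2.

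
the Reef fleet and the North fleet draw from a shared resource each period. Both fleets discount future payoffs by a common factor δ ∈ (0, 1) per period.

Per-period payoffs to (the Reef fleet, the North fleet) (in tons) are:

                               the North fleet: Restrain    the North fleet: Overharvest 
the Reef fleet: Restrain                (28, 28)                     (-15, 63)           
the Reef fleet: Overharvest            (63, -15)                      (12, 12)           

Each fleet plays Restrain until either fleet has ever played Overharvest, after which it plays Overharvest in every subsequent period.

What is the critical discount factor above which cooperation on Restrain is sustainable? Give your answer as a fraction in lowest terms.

28/(1−δ) ≥ 63 + 12δ/(1−δ)
28 ≥ 63 − 51δ
δ ≥ 35/51.

35/51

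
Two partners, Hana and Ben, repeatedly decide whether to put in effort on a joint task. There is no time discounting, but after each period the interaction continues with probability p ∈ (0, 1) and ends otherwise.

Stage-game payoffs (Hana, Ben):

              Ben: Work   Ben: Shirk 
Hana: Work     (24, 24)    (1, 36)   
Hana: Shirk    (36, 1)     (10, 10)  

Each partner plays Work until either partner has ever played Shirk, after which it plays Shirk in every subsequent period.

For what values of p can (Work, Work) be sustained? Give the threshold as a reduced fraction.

Expected cooperation value is 24 + p·24 + p²·24 + … = 24/(1−p); deviation gives 36 + p·10/(1−p).
24 ≥ 36(1−p) + 10p ⇒ 26p ≥ 12 ⇒ p ≥ 12/26 = 6/13.

6/13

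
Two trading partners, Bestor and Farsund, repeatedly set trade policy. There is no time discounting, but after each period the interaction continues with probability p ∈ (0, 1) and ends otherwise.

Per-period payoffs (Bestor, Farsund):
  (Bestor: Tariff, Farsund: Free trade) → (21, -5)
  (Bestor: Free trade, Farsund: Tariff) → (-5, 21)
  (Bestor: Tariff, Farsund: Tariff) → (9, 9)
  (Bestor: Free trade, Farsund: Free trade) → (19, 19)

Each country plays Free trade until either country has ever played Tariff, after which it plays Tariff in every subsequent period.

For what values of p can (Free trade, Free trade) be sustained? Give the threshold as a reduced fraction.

1/6

Expected cooperation value is 19 + p·19 + p²·19 + … = 19/(1−p); deviation gives 21 + p·9/(1−p).
19 ≥ 21(1−p) + 9p ⇒ 12p ≥ 2 ⇒ p ≥ 2/12 = 1/6.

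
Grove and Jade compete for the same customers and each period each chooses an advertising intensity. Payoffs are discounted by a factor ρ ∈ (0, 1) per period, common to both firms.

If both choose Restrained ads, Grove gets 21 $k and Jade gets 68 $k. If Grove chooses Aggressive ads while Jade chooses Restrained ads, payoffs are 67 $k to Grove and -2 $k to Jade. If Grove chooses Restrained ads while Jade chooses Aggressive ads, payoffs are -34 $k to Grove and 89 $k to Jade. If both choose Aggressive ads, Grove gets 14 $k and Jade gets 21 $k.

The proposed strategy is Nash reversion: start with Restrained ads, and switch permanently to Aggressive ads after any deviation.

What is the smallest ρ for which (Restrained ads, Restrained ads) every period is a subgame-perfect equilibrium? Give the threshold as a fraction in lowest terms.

Grove: cooperation gives 21 each period; deviation gives 67 once then 14 forever.
  21/(1−ρ) ≥ 67 + 14ρ/(1−ρ) ⇒ ρ ≥ 46/53.
Jade: cooperation gives 68 each period; deviation gives 89 once then 21 forever.
  ρ ≥ 21/68.
Both must hold, so the binding constraint is Grove's: ρ ≥ 46/53.

46/53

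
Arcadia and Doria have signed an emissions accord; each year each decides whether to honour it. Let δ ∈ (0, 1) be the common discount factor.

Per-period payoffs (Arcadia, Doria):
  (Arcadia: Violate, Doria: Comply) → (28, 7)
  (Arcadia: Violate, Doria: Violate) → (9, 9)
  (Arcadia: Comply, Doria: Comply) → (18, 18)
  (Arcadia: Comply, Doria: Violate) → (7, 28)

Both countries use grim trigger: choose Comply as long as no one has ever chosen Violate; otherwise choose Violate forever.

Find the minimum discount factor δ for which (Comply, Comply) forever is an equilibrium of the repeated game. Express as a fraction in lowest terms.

One-period gain from deviating is 28 − 18 = 10. The loss is 18 − 9 = 9 in every subsequent period, with present value 9·δ/(1−δ).
Deviation is unprofitable when 9·δ/(1−δ) ≥ 10, i.e. δ/(1−δ) ≥ 10/9.
Equivalently δ ≥ 10/(10+9) = 10/19.

10/19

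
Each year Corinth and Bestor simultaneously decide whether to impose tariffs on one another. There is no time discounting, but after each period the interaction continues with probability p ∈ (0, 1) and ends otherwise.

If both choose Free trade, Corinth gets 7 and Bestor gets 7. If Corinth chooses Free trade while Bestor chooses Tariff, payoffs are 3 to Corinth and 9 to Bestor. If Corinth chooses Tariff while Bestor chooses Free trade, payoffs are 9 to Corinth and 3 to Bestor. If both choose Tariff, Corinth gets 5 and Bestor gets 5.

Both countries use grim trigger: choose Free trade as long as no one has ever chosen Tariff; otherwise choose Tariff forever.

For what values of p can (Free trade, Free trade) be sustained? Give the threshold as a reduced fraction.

Expected cooperation value is 7 + p·7 + p²·7 + … = 7/(1−p); deviation gives 9 + p·5/(1−p).
7 ≥ 9(1−p) + 5p ⇒ 4p ≥ 2 ⇒ p ≥ 2/4 = 1/2.

1/2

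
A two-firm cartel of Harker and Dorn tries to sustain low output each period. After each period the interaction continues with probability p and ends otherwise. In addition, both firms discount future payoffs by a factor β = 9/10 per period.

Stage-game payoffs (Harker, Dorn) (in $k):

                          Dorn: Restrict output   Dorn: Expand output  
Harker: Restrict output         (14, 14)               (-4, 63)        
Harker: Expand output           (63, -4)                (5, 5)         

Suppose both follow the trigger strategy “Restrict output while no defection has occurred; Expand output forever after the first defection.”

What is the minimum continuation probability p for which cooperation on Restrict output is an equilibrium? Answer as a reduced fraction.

With continuation probability p and discount β, the effective per-period discount factor is βp.
Grim-trigger IC: βp ≥ (63−14)/(63−5) = 49/58.
So p ≥ (49/58)/(9/10) = 245/261.

245/261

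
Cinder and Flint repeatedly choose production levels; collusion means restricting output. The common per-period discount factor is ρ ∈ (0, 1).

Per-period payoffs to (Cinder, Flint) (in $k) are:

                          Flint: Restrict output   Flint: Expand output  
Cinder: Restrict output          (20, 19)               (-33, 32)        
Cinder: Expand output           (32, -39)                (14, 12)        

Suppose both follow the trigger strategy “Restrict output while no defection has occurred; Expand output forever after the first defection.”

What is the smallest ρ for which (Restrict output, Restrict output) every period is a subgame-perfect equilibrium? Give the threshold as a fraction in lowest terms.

2/3

Cinder's threshold: (32−20)/(32−14) = 2/3.
Flint's threshold: (32−19)/(32−12) = 13/20.
2/3 > 13/20, so Cinder binds and ρ* = 2/3.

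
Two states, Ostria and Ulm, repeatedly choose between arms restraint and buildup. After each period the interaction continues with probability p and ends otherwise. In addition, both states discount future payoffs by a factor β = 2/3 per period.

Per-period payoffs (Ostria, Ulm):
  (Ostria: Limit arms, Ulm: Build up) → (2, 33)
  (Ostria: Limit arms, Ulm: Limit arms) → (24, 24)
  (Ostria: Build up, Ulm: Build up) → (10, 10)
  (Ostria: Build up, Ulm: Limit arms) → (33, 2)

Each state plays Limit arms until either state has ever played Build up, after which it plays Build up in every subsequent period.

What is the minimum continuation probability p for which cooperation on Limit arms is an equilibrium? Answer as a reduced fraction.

27/46

Expected continuation weight on next period's payoff is β·p = 2/3·p, which plays the role of the discount factor.
Cooperation requires 2/3·p ≥ (33−24)/(33−10) = 9/23, hence p ≥ 27/46.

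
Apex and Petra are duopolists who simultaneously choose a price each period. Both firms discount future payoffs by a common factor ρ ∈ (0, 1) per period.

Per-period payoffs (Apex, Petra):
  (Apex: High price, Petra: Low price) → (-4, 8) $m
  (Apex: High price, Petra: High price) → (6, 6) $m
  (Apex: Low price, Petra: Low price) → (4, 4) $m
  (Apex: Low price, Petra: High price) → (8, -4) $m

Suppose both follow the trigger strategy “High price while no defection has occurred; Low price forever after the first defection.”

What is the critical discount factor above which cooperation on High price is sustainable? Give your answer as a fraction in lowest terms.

6/(1−ρ) ≥ 8 + 4ρ/(1−ρ)
6 ≥ 8 − 4ρ
ρ ≥ 2/4 = 1/2.

1/2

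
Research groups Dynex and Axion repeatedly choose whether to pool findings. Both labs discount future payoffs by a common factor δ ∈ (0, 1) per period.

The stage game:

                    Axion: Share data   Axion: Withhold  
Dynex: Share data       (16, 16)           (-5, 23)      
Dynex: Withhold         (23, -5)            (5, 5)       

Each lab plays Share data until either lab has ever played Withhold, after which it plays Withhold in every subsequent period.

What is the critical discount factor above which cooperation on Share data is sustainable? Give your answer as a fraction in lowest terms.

7/18

Cooperation forever yields 16 each period: 16/(1−δ).
Deviating yields 23 once, then 5 forever: 23 + 5δ/(1−δ).
No profitable deviation requires 16/(1−δ) ≥ 23 + 5δ/(1−δ).
Multiplying by (1−δ): 16 ≥ 23(1−δ) + 5δ = 23 − 18δ.
So 18δ ≥ 7, i.e. δ ≥ 7/18.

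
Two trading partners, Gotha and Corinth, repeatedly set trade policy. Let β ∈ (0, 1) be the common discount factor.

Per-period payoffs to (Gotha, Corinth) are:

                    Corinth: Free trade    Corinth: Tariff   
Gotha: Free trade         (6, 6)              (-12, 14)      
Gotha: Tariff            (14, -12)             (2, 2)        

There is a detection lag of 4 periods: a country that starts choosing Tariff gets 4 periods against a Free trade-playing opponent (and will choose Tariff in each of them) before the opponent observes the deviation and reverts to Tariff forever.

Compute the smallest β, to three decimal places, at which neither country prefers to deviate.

A deviator earns 14 for 4 periods, then 2 forever; cooperating earns 6 forever. Multiplying the IC by (1−β):
6 ≥ 14(1−β^4) + 2β^4, so 12·β^4 ≥ 8 and β^4 ≥ 2/3.
β ≥ (2/3)^(1/4) ≈ 0.904.

0.904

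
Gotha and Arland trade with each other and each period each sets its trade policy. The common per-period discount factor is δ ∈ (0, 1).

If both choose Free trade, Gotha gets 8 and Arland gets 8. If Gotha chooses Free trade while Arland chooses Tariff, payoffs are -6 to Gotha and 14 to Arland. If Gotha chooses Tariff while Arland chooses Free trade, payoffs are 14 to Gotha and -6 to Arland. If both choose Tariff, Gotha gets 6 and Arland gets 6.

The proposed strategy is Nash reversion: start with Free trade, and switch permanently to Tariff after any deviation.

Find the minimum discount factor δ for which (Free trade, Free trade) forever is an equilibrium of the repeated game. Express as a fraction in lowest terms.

Cooperation forever yields 8 each period: 8/(1−δ).
Deviating yields 14 once, then 6 forever: 14 + 6δ/(1−δ).
No profitable deviation requires 8/(1−δ) ≥ 14 + 6δ/(1−δ).
Multiplying by (1−δ): 8 ≥ 14(1−δ) + 6δ = 14 − 8δ.
So 8δ ≥ 6, i.e. δ ≥ 6/8 = 3/4.

3/4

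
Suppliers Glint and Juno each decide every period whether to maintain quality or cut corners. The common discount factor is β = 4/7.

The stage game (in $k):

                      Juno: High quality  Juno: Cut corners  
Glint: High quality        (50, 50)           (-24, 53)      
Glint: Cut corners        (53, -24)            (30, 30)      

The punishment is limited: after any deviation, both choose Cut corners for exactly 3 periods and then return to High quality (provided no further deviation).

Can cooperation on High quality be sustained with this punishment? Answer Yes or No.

Comparing payoff streams over the 4 periods until play realigns: cooperate → 50(1+β+…+β^3); deviate → 53 + 30(β+…+β^3).
Cooperation is sustained iff (50−30)(β+…+β^3) ≥ 53−50.
β+…+β^3 = 4/7·(1−(4/7)^3)/(1−4/7) = 1.0845, and (53−50)/(50−30) = 0.1500.
1.0845 ≥ 0.1500, so cooperation is sustainable.

Yes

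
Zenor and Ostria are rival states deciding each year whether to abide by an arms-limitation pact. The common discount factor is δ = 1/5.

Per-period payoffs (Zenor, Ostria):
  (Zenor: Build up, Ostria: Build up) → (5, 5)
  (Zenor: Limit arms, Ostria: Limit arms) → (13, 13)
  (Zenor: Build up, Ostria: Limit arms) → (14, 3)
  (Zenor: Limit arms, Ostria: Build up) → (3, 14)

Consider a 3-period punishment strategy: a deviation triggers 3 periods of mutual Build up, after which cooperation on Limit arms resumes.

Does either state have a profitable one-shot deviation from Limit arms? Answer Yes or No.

Comparing payoff streams over the 4 periods until play realigns: cooperate → 13(1+δ+…+δ^3); deviate → 14 + 5(δ+…+δ^3).
Cooperation is sustained iff (13−5)(δ+…+δ^3) ≥ 14−13.
δ+…+δ^3 = 1/5·(1−(1/5)^3)/(1−1/5) = 0.2480, and (14−13)/(13−5) = 0.1250.
0.2480 ≥ 0.1250, so cooperation is sustainable.

No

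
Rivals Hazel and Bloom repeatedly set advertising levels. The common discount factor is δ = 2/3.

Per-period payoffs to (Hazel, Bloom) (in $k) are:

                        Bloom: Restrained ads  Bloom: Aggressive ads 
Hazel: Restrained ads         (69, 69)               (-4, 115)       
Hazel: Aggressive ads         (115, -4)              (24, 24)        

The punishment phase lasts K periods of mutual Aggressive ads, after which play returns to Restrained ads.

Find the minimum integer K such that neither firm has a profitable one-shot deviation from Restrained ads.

IC: δ(1−δ^K)/(1−δ) ≥ (115−69)/(69−24) = 46/45.
With δ = 2/3: need 1 − δ^K ≥ 46/45·(1−2/3)/(2/3), i.e. δ^K ≤ 0.4889.
Since (2/3)^1 = 0.6667 and (2/3)^2 = 0.4444, the smallest such K is 2.

2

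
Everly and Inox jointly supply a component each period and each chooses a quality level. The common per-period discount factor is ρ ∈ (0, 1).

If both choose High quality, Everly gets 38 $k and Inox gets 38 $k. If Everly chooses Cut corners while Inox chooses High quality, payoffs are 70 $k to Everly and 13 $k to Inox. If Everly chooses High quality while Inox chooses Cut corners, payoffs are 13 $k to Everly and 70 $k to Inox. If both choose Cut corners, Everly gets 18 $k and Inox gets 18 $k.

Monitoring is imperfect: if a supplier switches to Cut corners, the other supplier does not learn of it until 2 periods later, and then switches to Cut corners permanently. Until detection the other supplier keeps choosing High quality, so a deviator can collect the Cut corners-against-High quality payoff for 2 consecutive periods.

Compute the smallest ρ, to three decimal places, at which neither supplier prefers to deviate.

0.784

A deviator earns 70 for 2 periods, then 18 forever; cooperating earns 38 forever. Multiplying the IC by (1−ρ):
38 ≥ 70(1−ρ^2) + 18ρ^2, so 52·ρ^2 ≥ 32 and ρ^2 ≥ 8/13.
ρ ≥ (8/13)^(1/2) ≈ 0.784.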